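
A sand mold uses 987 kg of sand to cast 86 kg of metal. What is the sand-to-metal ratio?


Formula: Sand-to-Metal Ratio = W_sand / W_metal
Ratio = 987 kg / 86 kg = 11.4767

11.4767


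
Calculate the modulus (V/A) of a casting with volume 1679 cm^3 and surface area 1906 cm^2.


Formula: Casting Modulus M = V / A
M = 1679 cm^3 / 1906 cm^2 = 0.8809 cm

Final answer: 0.8809 cm


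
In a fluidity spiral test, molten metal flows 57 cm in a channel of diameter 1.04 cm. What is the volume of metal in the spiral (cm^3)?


Formula: V = pi * (d/2)^2 * L  (cylinder volume)
Radius = 1.04/2 = 0.52 cm
V = pi * 0.52^2 * 57 = 48.4207 cm^3

Final answer: 48.4207 cm^3


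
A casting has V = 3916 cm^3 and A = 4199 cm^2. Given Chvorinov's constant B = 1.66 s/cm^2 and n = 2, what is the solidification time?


Formula: t_s = B * (V/A)^n  (Chvorinov's rule, n=2)
Modulus M = V/A = 3916/4199 = 0.932603 cm
M^2 = 0.932603^2 = 0.869748 cm^2
t_s = 1.66 * 0.869748 = 1.4438 s

Final answer: 1.4438 s


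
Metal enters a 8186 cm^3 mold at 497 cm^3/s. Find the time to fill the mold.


Formula: t_fill = V_mold / Q_flow
t = 8186 cm^3 / 497 cm^3/s = 16.4708 s

Final answer: 16.4708 s


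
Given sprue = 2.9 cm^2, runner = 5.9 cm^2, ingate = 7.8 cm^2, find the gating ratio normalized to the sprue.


Sprue:Runner:Ingate = 1 : 5.9/2.9 : 7.8/2.9 = 1:2.03:2.69


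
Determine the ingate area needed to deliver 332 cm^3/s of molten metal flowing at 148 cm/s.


Formula: A_ingate = Q / v  (continuity equation)
A = 332 cm^3/s / 148 cm/s = 2.2432 cm^2

2.2432 cm^2


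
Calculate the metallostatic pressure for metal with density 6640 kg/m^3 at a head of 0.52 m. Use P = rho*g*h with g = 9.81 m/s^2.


Formula: P = rho * g * h
rho * g = 6640 * 9.81 = 65138.4 N/m^3
P = 65138.4 * 0.52 = 33871.9680 Pa

Final answer: 33871.9680 Pa


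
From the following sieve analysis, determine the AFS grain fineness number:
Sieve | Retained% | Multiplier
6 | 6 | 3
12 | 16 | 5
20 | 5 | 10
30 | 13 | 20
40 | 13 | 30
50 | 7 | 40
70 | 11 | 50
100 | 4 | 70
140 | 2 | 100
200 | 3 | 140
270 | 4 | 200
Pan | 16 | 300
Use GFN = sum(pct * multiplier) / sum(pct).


Formula: GFN = sum(pct * multiplier) / sum(pct)
sum(pct * multiplier) = 8128
sum(pct) = 100
GFN = 8128 / 100 = 81.28

Answer: 81.28


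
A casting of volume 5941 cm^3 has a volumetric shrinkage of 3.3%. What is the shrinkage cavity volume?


Formula: V_shrink = V_casting * shrinkage_pct / 100
V_shrink = 5941 cm^3 * 3.3 / 100 = 196.0530 cm^3

Answer: 196.0530 cm^3


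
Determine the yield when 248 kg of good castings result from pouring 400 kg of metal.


Formula: Casting Yield = (W_good / W_total) * 100
Yield = (248 kg / 400 kg) * 100 = 62.0000%

Answer: 62.0000%


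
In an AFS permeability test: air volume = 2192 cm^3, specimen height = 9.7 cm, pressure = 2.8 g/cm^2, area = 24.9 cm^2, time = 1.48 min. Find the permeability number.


Formula: Permeability Number P = (V * H) / (p * A * t)
Numerator: V * H = 2192 * 9.7 = 21262.4
Denominator: p * A * t = 2.8 * 24.9 * 1.48 = 103.1856
P = 21262.4 / 103.1856 = 206.0598

Answer: 206.0598


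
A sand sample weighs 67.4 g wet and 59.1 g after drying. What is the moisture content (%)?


Formula: MC = (W_wet - W_dry) / W_wet * 100
Water mass = 67.4 - 59.1 = 8.3 g
MC = 8.3 / 67.4 * 100 = 12.3145%

Final answer: 12.3145%


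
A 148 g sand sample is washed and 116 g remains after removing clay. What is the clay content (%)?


Formula: Clay% = (W_total - W_washed) / W_total * 100
Clay mass = 148 - 116 = 32 g
Clay% = 32 / 148 * 100 = 21.6216%


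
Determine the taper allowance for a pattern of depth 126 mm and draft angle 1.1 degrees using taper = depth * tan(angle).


Formula: taper = depth * tan(draft_angle)
tan(1.1 deg) = 0.0192010
taper = 126 mm * 0.0192010 = 2.4193 mm

Final answer: 2.4193 mm


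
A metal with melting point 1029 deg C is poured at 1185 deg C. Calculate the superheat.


Formula: Superheat = T_pour - T_melt
Superheat = 1185 - 1029 = 156 deg C

Final answer: 156 deg C


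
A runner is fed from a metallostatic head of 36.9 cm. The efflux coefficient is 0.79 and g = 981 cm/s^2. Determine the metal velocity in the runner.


Formula: v = Cd * sqrt(2 * g * h)  (Torricelli with discharge coefficient)
2*g*h = 2 * 981 * 36.9 = 72397.8 cm^2/s^2
sqrt(72397.8) = 269.06839 cm/s
v = 0.79 * 269.06839 = 212.5640 cm/s

212.5640 cm/s


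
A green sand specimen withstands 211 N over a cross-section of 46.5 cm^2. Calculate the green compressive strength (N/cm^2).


Formula: Compressive Strength = Force / Area
Strength = 211 N / 46.5 cm^2 = 4.5376 N/cm^2

Answer: 4.5376 N/cm^2


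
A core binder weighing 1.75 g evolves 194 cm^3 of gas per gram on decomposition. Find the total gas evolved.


Formula: V_gas = W_binder * gas_evolution_rate
V = 1.75 g * 194 cm^3/g = 339.5000 cm^3

Answer: 339.5000 cm^3


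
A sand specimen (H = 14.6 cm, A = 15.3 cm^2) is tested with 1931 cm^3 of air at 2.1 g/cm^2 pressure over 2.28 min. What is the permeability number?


Formula: Permeability Number P = (V * H) / (p * A * t)
Numerator: V * H = 1931 * 14.6 = 28192.6
Denominator: p * A * t = 2.1 * 15.3 * 2.28 = 73.2564
P = 28192.6 / 73.2564 = 384.8483

Answer: 384.8483


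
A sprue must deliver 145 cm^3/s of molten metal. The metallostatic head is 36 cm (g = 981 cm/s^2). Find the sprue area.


Formula: v = sqrt(2*g*h), A = Q/v
Velocity: v = sqrt(2 * 981 * 36) = sqrt(70632) = 265.7668 cm/s
Sprue area: A = Q / v = 145 / 265.7668 = 0.5456 cm^2

Answer: 0.5456 cm^2


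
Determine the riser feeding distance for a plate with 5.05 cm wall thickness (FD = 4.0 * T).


Formula: FD = 4.0 * T  (riser feeding-distance rule)
FD = 4.0 * 5.05 cm = 20.2000 cm


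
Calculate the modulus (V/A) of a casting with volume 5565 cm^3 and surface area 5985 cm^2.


Formula: Casting Modulus M = V / A
M = 5565 cm^3 / 5985 cm^2 = 0.9298 cm


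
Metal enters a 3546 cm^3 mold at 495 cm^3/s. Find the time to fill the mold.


Formula: t_fill = V_mold / Q_flow
t = 3546 cm^3 / 495 cm^3/s = 7.1636 s

Final answer: 7.1636 s


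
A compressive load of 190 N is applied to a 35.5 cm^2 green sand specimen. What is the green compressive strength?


Formula: Compressive Strength = Force / Area
Strength = 190 N / 35.5 cm^2 = 5.3521 N/cm^2


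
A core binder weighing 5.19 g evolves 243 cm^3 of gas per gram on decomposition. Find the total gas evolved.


Formula: V_gas = W_binder * gas_evolution_rate
V = 5.19 g * 243 cm^3/g = 1261.1700 cm^3

Answer: 1261.1700 cm^3


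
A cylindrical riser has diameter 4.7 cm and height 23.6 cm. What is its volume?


Formula: V = pi * (D/2)^2 * H  (cylinder volume)
Radius = D/2 = 4.7/2 = 2.35 cm
V = pi * 2.35^2 * 23.6 = 409.4469 cm^3

Final answer: 409.4469 cm^3


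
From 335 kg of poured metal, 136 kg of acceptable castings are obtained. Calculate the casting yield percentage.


Formula: Casting Yield = (W_good / W_total) * 100
Yield = (136 kg / 335 kg) * 100 = 40.5970%

Answer: 40.5970%


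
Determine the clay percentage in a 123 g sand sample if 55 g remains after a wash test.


Formula: Clay% = (W_total - W_washed) / W_total * 100
Clay mass = 123 - 55 = 68 g
Clay% = 68 / 123 * 100 = 55.2846%

Answer: 55.2846%


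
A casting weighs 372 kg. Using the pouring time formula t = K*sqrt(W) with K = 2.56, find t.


Formula: t = K * sqrt(W)
sqrt(W) = sqrt(372) = 19.28730
t = 2.56 * 19.28730 = 49.3755 s

Final answer: 49.3755 s


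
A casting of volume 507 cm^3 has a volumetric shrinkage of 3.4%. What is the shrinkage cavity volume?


Formula: V_shrink = V_casting * shrinkage_pct / 100
V_shrink = 507 cm^3 * 3.4 / 100 = 17.2380 cm^3

17.2380 cm^3


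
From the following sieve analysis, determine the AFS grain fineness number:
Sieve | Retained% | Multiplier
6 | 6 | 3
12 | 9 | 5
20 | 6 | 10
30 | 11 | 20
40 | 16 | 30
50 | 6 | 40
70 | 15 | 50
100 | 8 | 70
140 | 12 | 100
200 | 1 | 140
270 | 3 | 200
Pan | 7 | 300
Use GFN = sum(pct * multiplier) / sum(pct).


Formula: GFN = sum(pct * multiplier) / sum(pct)
sum(pct * multiplier) = 6413
sum(pct) = 100
GFN = 6413 / 100 = 64.13

Final answer: 64.13


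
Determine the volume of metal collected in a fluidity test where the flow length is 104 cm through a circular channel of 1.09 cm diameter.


Formula: V = pi * (d/2)^2 * L  (cylinder volume)
Radius = 1.09/2 = 0.545 cm
V = pi * 0.545^2 * 104 = 97.0457 cm^3


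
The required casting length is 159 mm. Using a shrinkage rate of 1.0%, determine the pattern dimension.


Formula: L_pattern = L_casting * (1 + shrinkage_rate/100)
Shrinkage factor = 1 + 1.0/100 = 1.01
L_pattern = 159 mm * 1.01 = 160.5900 mm


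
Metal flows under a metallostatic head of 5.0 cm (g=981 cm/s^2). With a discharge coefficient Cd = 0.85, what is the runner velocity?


Formula: v = Cd * sqrt(2 * g * h)  (Torricelli with discharge coefficient)
2*g*h = 2 * 981 * 5.0 = 9810.0 cm^2/s^2
sqrt(9810.0) = 99.04544 cm/s
v = 0.85 * 99.04544 = 84.1886 cm/s


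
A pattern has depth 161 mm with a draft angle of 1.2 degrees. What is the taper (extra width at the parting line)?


Formula: taper = depth * tan(draft_angle)
tan(1.2 deg) = 0.0209470
taper = 161 mm * 0.0209470 = 3.3725 mm

3.3725 mm


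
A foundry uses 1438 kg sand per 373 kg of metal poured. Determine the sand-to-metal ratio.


Formula: Sand-to-Metal Ratio = W_sand / W_metal
Ratio = 1438 kg / 373 kg = 3.8552

Final answer: 3.8552


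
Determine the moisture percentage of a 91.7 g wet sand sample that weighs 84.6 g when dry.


Formula: MC = (W_wet - W_dry) / W_wet * 100
Water mass = 91.7 - 84.6 = 7.1 g
MC = 7.1 / 91.7 * 100 = 7.7426%

Final answer: 7.7426%


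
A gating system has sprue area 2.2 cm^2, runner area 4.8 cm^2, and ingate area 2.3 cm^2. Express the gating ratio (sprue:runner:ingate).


Sprue:Runner:Ingate = 1 : 4.8/2.2 : 2.3/2.2 = 1:2.18:1.05


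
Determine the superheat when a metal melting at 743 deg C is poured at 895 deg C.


Formula: Superheat = T_pour - T_melt
Superheat = 895 - 743 = 152 deg C

Final answer: 152 deg C


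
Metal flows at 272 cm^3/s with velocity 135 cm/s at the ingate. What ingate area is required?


Formula: A_ingate = Q / v  (continuity equation)
A = 272 cm^3/s / 135 cm/s = 2.0148 cm^2

Final answer: 2.0148 cm^2


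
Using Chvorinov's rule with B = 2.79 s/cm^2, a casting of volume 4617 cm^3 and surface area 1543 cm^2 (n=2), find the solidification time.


Formula: t_s = B * (V/A)^n  (Chvorinov's rule, n=2)
Modulus M = V/A = 4617/1543 = 2.992223 cm
M^2 = 2.992223^2 = 8.953398 cm^2
t_s = 2.79 * 8.953398 = 24.9800 s

Final answer: 24.9800 s


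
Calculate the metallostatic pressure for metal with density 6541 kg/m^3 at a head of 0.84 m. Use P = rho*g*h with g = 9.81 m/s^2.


Formula: P = rho * g * h
rho * g = 6541 * 9.81 = 64167.21 N/m^3
P = 64167.21 * 0.84 = 53900.4564 Pa


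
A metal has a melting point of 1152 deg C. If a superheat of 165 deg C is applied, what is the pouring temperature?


Formula: T_pour = T_melt + Superheat
T_pour = 1152 + 165 = 1317 deg C

Answer: 1317 deg C


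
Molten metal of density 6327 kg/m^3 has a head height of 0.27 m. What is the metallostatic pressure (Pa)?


Formula: P = rho * g * h
rho * g = 6327 * 9.81 = 62067.87 N/m^3
P = 62067.87 * 0.27 = 16758.3249 Pa


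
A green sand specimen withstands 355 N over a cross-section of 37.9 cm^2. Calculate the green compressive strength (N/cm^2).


Formula: Compressive Strength = Force / Area
Strength = 355 N / 37.9 cm^2 = 9.3668 N/cm^2


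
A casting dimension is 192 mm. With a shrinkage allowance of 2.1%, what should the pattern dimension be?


Formula: L_pattern = L_casting * (1 + shrinkage_rate/100)
Shrinkage factor = 1 + 2.1/100 = 1.021
L_pattern = 192 mm * 1.021 = 196.0320 mm


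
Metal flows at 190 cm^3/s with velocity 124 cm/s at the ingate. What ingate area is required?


Formula: A_ingate = Q / v  (continuity equation)
A = 190 cm^3/s / 124 cm/s = 1.5323 cm^2


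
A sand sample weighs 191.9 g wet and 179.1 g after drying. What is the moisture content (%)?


Formula: MC = (W_wet - W_dry) / W_wet * 100
Water mass = 191.9 - 179.1 = 12.8 g
MC = 12.8 / 191.9 * 100 = 6.6701%

Answer: 6.6701%


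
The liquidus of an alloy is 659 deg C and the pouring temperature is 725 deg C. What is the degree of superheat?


Formula: Superheat = T_pour - T_melt
Superheat = 725 - 659 = 66 deg C

Final answer: 66 deg C


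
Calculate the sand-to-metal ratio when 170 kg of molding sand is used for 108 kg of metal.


Formula: Sand-to-Metal Ratio = W_sand / W_metal
Ratio = 170 kg / 108 kg = 1.5741

Final answer: 1.5741


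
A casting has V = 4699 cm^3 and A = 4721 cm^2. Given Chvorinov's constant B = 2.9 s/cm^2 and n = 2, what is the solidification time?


Formula: t_s = B * (V/A)^n  (Chvorinov's rule, n=2)
Modulus M = V/A = 4699/4721 = 0.995340 cm
M^2 = 0.995340^2 = 0.990702 cm^2
t_s = 2.9 * 0.990702 = 2.8730 s

2.8730 s


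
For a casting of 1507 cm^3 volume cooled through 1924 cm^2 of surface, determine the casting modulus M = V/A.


Formula: Casting Modulus M = V / A
M = 1507 cm^3 / 1924 cm^2 = 0.7833 cm

Answer: 0.7833 cm


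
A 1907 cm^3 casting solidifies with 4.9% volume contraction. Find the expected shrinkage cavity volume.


Formula: V_shrink = V_casting * shrinkage_pct / 100
V_shrink = 1907 cm^3 * 4.9 / 100 = 93.4430 cm^3

Final answer: 93.4430 cm^3


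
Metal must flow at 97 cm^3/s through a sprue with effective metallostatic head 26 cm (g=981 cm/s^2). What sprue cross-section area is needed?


Formula: v = sqrt(2*g*h), A = Q/v
Velocity: v = sqrt(2 * 981 * 26) = sqrt(51012) = 225.8584 cm/s
Sprue area: A = Q / v = 97 / 225.8584 = 0.4295 cm^2

Answer: 0.4295 cm^2


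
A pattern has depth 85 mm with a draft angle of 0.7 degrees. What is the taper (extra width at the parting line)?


Formula: taper = depth * tan(draft_angle)
tan(0.7 deg) = 0.0122179
taper = 85 mm * 0.0122179 = 1.0385 mm

Final answer: 1.0385 mm


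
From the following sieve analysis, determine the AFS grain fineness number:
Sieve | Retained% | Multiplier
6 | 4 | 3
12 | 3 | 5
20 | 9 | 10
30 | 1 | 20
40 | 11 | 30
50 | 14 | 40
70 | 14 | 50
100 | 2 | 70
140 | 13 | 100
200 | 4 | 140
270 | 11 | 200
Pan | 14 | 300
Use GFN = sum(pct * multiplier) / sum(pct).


Formula: GFN = sum(pct * multiplier) / sum(pct)
sum(pct * multiplier) = 10127
sum(pct) = 100
GFN = 10127 / 100 = 101.27

101.27


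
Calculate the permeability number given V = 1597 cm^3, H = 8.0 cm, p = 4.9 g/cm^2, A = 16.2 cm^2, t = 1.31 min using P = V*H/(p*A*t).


Formula: Permeability Number P = (V * H) / (p * A * t)
Numerator: V * H = 1597 * 8.0 = 12776.0
Denominator: p * A * t = 4.9 * 16.2 * 1.31 = 103.9878
P = 12776.0 / 103.9878 = 122.8606

Final answer: 122.8606


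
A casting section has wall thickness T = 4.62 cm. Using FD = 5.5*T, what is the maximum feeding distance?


Formula: FD = 5.5 * T  (riser feeding-distance rule)
FD = 5.5 * 4.62 cm = 25.4100 cm

25.4100 cm


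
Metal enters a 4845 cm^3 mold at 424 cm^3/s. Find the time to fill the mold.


Formula: t_fill = V_mold / Q_flow
t = 4845 cm^3 / 424 cm^3/s = 11.4269 s

11.4269 s


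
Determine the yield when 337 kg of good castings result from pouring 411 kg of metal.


Formula: Casting Yield = (W_good / W_total) * 100
Yield = (337 kg / 411 kg) * 100 = 81.9951%

Final answer: 81.9951%


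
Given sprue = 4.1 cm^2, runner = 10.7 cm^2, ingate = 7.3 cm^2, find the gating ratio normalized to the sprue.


Sprue:Runner:Ingate = 1 : 10.7/4.1 : 7.3/4.1 = 1:2.61:1.78


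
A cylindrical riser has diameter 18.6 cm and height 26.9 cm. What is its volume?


Formula: V = pi * (D/2)^2 * H  (cylinder volume)
Radius = D/2 = 18.6/2 = 9.3 cm
V = pi * 9.3^2 * 26.9 = 7309.1698 cm^3

Final answer: 7309.1698 cm^3


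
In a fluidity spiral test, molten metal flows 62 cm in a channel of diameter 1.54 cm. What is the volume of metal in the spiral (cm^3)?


Formula: V = pi * (d/2)^2 * L  (cylinder volume)
Radius = 1.54/2 = 0.77 cm
V = pi * 0.77^2 * 62 = 115.4843 cm^3


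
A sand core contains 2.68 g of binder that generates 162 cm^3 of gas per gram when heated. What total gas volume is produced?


Formula: V_gas = W_binder * gas_evolution_rate
V = 2.68 g * 162 cm^3/g = 434.1600 cm^3

Final answer: 434.1600 cm^3


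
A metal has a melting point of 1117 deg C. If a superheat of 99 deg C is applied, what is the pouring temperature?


Formula: T_pour = T_melt + Superheat
T_pour = 1117 + 99 = 1216 deg C

1216 deg C


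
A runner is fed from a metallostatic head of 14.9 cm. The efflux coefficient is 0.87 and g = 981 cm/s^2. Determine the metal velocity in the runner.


Formula: v = Cd * sqrt(2 * g * h)  (Torricelli with discharge coefficient)
2*g*h = 2 * 981 * 14.9 = 29233.8 cm^2/s^2
sqrt(29233.8) = 170.97895 cm/s
v = 0.87 * 170.97895 = 148.7517 cm/s

Answer: 148.7517 cm/s


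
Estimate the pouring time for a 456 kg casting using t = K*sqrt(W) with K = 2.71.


Formula: t = K * sqrt(W)
sqrt(W) = sqrt(456) = 21.35416
t = 2.71 * 21.35416 = 57.8698 s

57.8698 s


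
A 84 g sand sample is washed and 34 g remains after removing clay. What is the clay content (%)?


Formula: Clay% = (W_total - W_washed) / W_total * 100
Clay mass = 84 - 34 = 50 g
Clay% = 50 / 84 * 100 = 59.5238%

59.5238%


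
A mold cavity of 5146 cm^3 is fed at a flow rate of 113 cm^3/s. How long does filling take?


Formula: t_fill = V_mold / Q_flow
t = 5146 cm^3 / 113 cm^3/s = 45.5398 s

Answer: 45.5398 s


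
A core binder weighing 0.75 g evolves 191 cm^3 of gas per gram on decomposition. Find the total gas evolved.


Formula: V_gas = W_binder * gas_evolution_rate
V = 0.75 g * 191 cm^3/g = 143.2500 cm^3

143.2500 cm^3


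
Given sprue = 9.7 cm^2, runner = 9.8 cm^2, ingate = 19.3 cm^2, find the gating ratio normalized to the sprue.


Sprue:Runner:Ingate = 1 : 9.8/9.7 : 19.3/9.7 = 1:1.01:1.99


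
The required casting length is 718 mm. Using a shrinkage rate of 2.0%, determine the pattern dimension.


Formula: L_pattern = L_casting * (1 + shrinkage_rate/100)
Shrinkage factor = 1 + 2.0/100 = 1.02
L_pattern = 718 mm * 1.02 = 732.3600 mm

732.3600 mm


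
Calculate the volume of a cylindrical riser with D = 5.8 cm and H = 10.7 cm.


Formula: V = pi * (D/2)^2 * H  (cylinder volume)
Radius = D/2 = 5.8/2 = 2.9 cm
V = pi * 2.9^2 * 10.7 = 282.7025 cm^3

Answer: 282.7025 cm^3


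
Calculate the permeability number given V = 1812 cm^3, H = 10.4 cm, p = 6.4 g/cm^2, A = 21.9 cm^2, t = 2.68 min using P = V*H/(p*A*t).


Formula: Permeability Number P = (V * H) / (p * A * t)
Numerator: V * H = 1812 * 10.4 = 18844.8
Denominator: p * A * t = 6.4 * 21.9 * 2.68 = 375.6288
P = 18844.8 / 375.6288 = 50.1687

Final answer: 50.1687


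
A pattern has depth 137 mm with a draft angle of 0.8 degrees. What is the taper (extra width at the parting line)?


Formula: taper = depth * tan(draft_angle)
tan(0.8 deg) = 0.0139635
taper = 137 mm * 0.0139635 = 1.9130 mm


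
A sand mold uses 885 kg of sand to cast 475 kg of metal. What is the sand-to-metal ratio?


Formula: Sand-to-Metal Ratio = W_sand / W_metal
Ratio = 885 kg / 475 kg = 1.8632

Final answer: 1.8632


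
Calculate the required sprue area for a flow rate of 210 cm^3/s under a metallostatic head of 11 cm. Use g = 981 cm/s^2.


Formula: v = sqrt(2*g*h), A = Q/v
Velocity: v = sqrt(2 * 981 * 11) = sqrt(21582) = 146.9081 cm/s
Sprue area: A = Q / v = 210 / 146.9081 = 1.4295 cm^2

Final answer: 1.4295 cm^2


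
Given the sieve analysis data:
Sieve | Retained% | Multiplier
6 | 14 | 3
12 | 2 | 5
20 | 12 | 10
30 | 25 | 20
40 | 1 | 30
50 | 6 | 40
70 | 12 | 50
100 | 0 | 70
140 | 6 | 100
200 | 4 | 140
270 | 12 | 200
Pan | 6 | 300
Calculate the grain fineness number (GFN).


Formula: GFN = sum(pct * multiplier) / sum(pct)
sum(pct * multiplier) = 6902
sum(pct) = 100
GFN = 6902 / 100 = 69.02


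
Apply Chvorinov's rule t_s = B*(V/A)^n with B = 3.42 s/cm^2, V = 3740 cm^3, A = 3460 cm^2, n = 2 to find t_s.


Formula: t_s = B * (V/A)^n  (Chvorinov's rule, n=2)
Modulus M = V/A = 3740/3460 = 1.080925 cm
M^2 = 1.080925^2 = 1.168399 cm^2
t_s = 3.42 * 1.168399 = 3.9959 s

3.9959 s


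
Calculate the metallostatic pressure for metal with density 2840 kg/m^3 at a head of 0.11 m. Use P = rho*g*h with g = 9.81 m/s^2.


Formula: P = rho * g * h
rho * g = 2840 * 9.81 = 27860.4 N/m^3
P = 27860.4 * 0.11 = 3064.6440 Pa

3064.6440 Pa


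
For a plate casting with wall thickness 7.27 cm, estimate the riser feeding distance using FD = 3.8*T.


Formula: FD = 3.8 * T  (riser feeding-distance rule)
FD = 3.8 * 7.27 cm = 27.6260 cm


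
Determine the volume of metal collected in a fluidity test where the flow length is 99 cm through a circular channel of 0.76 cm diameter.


Formula: V = pi * (d/2)^2 * L  (cylinder volume)
Radius = 0.76/2 = 0.38 cm
V = pi * 0.38^2 * 99 = 44.9110 cm^3


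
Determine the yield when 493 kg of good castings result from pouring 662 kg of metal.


Formula: Casting Yield = (W_good / W_total) * 100
Yield = (493 kg / 662 kg) * 100 = 74.4713%

74.4713%


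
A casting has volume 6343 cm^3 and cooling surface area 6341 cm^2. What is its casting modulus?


Formula: Casting Modulus M = V / A
M = 6343 cm^3 / 6341 cm^2 = 1.0003 cm

1.0003 cm


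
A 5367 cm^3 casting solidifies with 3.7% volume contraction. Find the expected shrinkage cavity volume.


Formula: V_shrink = V_casting * shrinkage_pct / 100
V_shrink = 5367 cm^3 * 3.7 / 100 = 198.5790 cm^3


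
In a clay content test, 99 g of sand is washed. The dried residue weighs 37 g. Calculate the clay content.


Formula: Clay% = (W_total - W_washed) / W_total * 100
Clay mass = 99 - 37 = 62 g
Clay% = 62 / 99 * 100 = 62.6263%

Final answer: 62.6263%


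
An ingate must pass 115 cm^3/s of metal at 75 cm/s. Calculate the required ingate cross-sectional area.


Formula: A_ingate = Q / v  (continuity equation)
A = 115 cm^3/s / 75 cm/s = 1.5333 cm^2


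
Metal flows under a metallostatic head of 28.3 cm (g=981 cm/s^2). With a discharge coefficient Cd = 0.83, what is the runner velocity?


Formula: v = Cd * sqrt(2 * g * h)  (Torricelli with discharge coefficient)
2*g*h = 2 * 981 * 28.3 = 55524.6 cm^2/s^2
sqrt(55524.6) = 235.63658 cm/s
v = 0.83 * 235.63658 = 195.5784 cm/s


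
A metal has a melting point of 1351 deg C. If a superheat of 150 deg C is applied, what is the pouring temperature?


Formula: T_pour = T_melt + Superheat
T_pour = 1351 + 150 = 1501 deg C


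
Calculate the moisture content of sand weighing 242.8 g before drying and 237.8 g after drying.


Formula: MC = (W_wet - W_dry) / W_wet * 100
Water mass = 242.8 - 237.8 = 5.0 g
MC = 5.0 / 242.8 * 100 = 2.0593%

Answer: 2.0593%


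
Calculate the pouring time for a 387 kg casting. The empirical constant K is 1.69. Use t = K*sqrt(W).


Formula: t = K * sqrt(W)
sqrt(W) = sqrt(387) = 19.67232
t = 1.69 * 19.67232 = 33.2462 s

Answer: 33.2462 s


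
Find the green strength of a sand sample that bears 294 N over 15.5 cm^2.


Formula: Compressive Strength = Force / Area
Strength = 294 N / 15.5 cm^2 = 18.9677 N/cm^2

Final answer: 18.9677 N/cm^2


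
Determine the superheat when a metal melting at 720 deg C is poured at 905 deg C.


Formula: Superheat = T_pour - T_melt
Superheat = 905 - 720 = 185 deg C

Answer: 185 deg C


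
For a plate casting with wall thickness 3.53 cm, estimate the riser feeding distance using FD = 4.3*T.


Formula: FD = 4.3 * T  (riser feeding-distance rule)
FD = 4.3 * 3.53 cm = 15.1790 cm

15.1790 cm


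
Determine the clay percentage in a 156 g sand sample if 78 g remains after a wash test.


Formula: Clay% = (W_total - W_washed) / W_total * 100
Clay mass = 156 - 78 = 78 g
Clay% = 78 / 156 * 100 = 50.0000%

Final answer: 50.0000%


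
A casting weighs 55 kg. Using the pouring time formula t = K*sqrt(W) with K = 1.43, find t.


Formula: t = K * sqrt(W)
sqrt(W) = sqrt(55) = 7.41620
t = 1.43 * 7.41620 = 10.6052 s

10.6052 s


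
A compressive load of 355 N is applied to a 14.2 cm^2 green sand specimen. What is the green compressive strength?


Formula: Compressive Strength = Force / Area
Strength = 355 N / 14.2 cm^2 = 25.0000 N/cm^2

25.0000 N/cm^2


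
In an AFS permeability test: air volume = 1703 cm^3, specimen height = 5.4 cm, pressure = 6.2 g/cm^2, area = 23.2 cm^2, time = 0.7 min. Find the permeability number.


Formula: Permeability Number P = (V * H) / (p * A * t)
Numerator: V * H = 1703 * 5.4 = 9196.2
Denominator: p * A * t = 6.2 * 23.2 * 0.7 = 100.688
P = 9196.2 / 100.688 = 91.3336

Answer: 91.3336


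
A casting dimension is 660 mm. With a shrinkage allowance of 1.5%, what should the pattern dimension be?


Formula: L_pattern = L_casting * (1 + shrinkage_rate/100)
Shrinkage factor = 1 + 1.5/100 = 1.015
L_pattern = 660 mm * 1.015 = 669.9000 mm

669.9000 mm


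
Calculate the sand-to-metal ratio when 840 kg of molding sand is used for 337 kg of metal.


Formula: Sand-to-Metal Ratio = W_sand / W_metal
Ratio = 840 kg / 337 kg = 2.4926

Answer: 2.4926


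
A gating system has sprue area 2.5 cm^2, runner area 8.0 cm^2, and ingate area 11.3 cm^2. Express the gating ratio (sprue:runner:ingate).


Sprue:Runner:Ingate = 1 : 8.0/2.5 : 11.3/2.5 = 1:3.20:4.52

1:3.20:4.52


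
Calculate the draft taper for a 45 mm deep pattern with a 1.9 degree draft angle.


Formula: taper = depth * tan(draft_angle)
tan(1.9 deg) = 0.0331734
taper = 45 mm * 0.0331734 = 1.4928 mm


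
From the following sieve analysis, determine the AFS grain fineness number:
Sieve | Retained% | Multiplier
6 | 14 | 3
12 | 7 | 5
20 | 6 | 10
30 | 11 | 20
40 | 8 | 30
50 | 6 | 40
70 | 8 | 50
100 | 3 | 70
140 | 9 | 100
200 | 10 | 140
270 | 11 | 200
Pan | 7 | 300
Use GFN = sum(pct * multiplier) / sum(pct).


Formula: GFN = sum(pct * multiplier) / sum(pct)
sum(pct * multiplier) = 8047
sum(pct) = 100
GFN = 8047 / 100 = 80.47


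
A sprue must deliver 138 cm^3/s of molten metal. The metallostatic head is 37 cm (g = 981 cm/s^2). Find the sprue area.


Formula: v = sqrt(2*g*h), A = Q/v
Velocity: v = sqrt(2 * 981 * 37) = sqrt(72594) = 269.4327 cm/s
Sprue area: A = Q / v = 138 / 269.4327 = 0.5122 cm^2


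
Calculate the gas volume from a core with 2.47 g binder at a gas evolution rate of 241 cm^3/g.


Formula: V_gas = W_binder * gas_evolution_rate
V = 2.47 g * 241 cm^3/g = 595.2700 cm^3

Final answer: 595.2700 cm^3


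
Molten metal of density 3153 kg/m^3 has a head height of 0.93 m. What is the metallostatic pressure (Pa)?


Formula: P = rho * g * h
rho * g = 3153 * 9.81 = 30930.93 N/m^3
P = 30930.93 * 0.93 = 28765.7649 Pa


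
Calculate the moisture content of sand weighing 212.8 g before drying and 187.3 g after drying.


Formula: MC = (W_wet - W_dry) / W_wet * 100
Water mass = 212.8 - 187.3 = 25.5 g
MC = 25.5 / 212.8 * 100 = 11.9831%

11.9831%


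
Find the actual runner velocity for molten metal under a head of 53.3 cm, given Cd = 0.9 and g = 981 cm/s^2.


Formula: v = Cd * sqrt(2 * g * h)  (Torricelli with discharge coefficient)
2*g*h = 2 * 981 * 53.3 = 104574.6 cm^2/s^2
sqrt(104574.6) = 323.37996 cm/s
v = 0.9 * 323.37996 = 291.0420 cm/s

Final answer: 291.0420 cm/s


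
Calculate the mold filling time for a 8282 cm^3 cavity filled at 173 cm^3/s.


Formula: t_fill = V_mold / Q_flow
t = 8282 cm^3 / 173 cm^3/s = 47.8728 s

Final answer: 47.8728 s


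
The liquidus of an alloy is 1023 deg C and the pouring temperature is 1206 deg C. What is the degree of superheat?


Formula: Superheat = T_pour - T_melt
Superheat = 1206 - 1023 = 183 deg C

Answer: 183 deg C


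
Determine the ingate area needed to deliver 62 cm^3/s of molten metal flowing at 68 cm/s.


Formula: A_ingate = Q / v  (continuity equation)
A = 62 cm^3/s / 68 cm/s = 0.9118 cm^2


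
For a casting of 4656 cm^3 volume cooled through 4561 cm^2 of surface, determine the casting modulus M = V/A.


Formula: Casting Modulus M = V / A
M = 4656 cm^3 / 4561 cm^2 = 1.0208 cm

Answer: 1.0208 cm


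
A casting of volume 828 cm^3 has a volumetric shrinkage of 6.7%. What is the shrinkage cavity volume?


Formula: V_shrink = V_casting * shrinkage_pct / 100
V_shrink = 828 cm^3 * 6.7 / 100 = 55.4760 cm^3


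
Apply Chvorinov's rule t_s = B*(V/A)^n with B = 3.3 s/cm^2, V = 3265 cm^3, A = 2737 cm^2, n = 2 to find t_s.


Formula: t_s = B * (V/A)^n  (Chvorinov's rule, n=2)
Modulus M = V/A = 3265/2737 = 1.192912 cm
M^2 = 1.192912^2 = 1.423039 cm^2
t_s = 3.3 * 1.423039 = 4.6960 s

Final answer: 4.6960 s


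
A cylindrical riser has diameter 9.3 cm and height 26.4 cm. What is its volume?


Formula: V = pi * (D/2)^2 * H  (cylinder volume)
Radius = D/2 = 9.3/2 = 4.65 cm
V = pi * 4.65^2 * 26.4 = 1793.3279 cm^3

Answer: 1793.3279 cm^3


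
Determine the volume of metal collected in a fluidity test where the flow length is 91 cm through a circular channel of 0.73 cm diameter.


Formula: V = pi * (d/2)^2 * L  (cylinder volume)
Radius = 0.73/2 = 0.365 cm
V = pi * 0.365^2 * 91 = 38.0870 cm^3

38.0870 cm^3


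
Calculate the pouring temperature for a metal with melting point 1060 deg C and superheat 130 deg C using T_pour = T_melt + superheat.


Formula: T_pour = T_melt + Superheat
T_pour = 1060 + 130 = 1190 deg C


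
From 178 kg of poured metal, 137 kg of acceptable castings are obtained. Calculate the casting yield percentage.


Formula: Casting Yield = (W_good / W_total) * 100
Yield = (137 kg / 178 kg) * 100 = 76.9663%

76.9663%


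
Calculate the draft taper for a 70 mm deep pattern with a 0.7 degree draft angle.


Formula: taper = depth * tan(draft_angle)
tan(0.7 deg) = 0.0122179
taper = 70 mm * 0.0122179 = 0.8553 mm

Final answer: 0.8553 mm


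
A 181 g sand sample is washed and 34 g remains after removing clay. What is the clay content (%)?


Formula: Clay% = (W_total - W_washed) / W_total * 100
Clay mass = 181 - 34 = 147 g
Clay% = 147 / 181 * 100 = 81.2155%

81.2155%


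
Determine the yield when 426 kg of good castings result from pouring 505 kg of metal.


Formula: Casting Yield = (W_good / W_total) * 100
Yield = (426 kg / 505 kg) * 100 = 84.3564%

Answer: 84.3564%


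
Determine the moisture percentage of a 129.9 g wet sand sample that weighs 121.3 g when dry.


Formula: MC = (W_wet - W_dry) / W_wet * 100
Water mass = 129.9 - 121.3 = 8.6 g
MC = 8.6 / 129.9 * 100 = 6.6205%

Final answer: 6.6205%


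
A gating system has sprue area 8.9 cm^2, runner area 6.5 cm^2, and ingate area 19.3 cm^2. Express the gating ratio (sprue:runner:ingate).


Sprue:Runner:Ingate = 1 : 6.5/8.9 : 19.3/8.9 = 1:0.73:2.17

1:0.73:2.17


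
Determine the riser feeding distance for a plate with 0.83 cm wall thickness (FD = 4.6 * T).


Formula: FD = 4.6 * T  (riser feeding-distance rule)
FD = 4.6 * 0.83 cm = 3.8180 cm

3.8180 cm


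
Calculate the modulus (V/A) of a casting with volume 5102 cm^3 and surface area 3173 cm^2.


Formula: Casting Modulus M = V / A
M = 5102 cm^3 / 3173 cm^2 = 1.6079 cm

Answer: 1.6079 cm


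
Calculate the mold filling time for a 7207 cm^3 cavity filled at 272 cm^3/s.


Formula: t_fill = V_mold / Q_flow
t = 7207 cm^3 / 272 cm^3/s = 26.4963 s

Final answer: 26.4963 s


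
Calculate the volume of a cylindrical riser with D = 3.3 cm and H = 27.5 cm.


Formula: V = pi * (D/2)^2 * H  (cylinder volume)
Radius = D/2 = 3.3/2 = 1.65 cm
V = pi * 1.65^2 * 27.5 = 235.2071 cm^3

235.2071 cm^3


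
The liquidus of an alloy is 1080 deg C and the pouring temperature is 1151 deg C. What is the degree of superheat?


Formula: Superheat = T_pour - T_melt
Superheat = 1151 - 1080 = 71 deg C

71 deg C


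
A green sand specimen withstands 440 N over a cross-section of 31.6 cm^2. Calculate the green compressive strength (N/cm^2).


Formula: Compressive Strength = Force / Area
Strength = 440 N / 31.6 cm^2 = 13.9241 N/cm^2

Answer: 13.9241 N/cm^2


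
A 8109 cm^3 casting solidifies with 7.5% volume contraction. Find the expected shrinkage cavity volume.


Formula: V_shrink = V_casting * shrinkage_pct / 100
V_shrink = 8109 cm^3 * 7.5 / 100 = 608.1750 cm^3

608.1750 cm^3


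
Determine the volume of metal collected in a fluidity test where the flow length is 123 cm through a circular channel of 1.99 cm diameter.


Formula: V = pi * (d/2)^2 * L  (cylinder volume)
Radius = 1.99/2 = 0.995 cm
V = pi * 0.995^2 * 123 = 382.5614 cm^3


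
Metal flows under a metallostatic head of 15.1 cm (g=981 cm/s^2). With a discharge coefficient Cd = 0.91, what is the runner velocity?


Formula: v = Cd * sqrt(2 * g * h)  (Torricelli with discharge coefficient)
2*g*h = 2 * 981 * 15.1 = 29626.2 cm^2/s^2
sqrt(29626.2) = 172.12263 cm/s
v = 0.91 * 172.12263 = 156.6316 cm/s

156.6316 cm/s


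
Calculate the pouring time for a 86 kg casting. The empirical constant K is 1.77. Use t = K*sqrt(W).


Formula: t = K * sqrt(W)
sqrt(W) = sqrt(86) = 9.27362
t = 1.77 * 9.27362 = 16.4143 s


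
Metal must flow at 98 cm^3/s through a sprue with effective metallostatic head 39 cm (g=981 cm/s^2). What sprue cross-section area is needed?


Formula: v = sqrt(2*g*h), A = Q/v
Velocity: v = sqrt(2 * 981 * 39) = sqrt(76518) = 276.6189 cm/s
Sprue area: A = Q / v = 98 / 276.6189 = 0.3543 cm^2

Final answer: 0.3543 cm^2


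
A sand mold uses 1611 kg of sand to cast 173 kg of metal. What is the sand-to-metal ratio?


Formula: Sand-to-Metal Ratio = W_sand / W_metal
Ratio = 1611 kg / 173 kg = 9.3121

Final answer: 9.3121


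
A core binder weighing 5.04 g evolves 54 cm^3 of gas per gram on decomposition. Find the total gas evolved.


Formula: V_gas = W_binder * gas_evolution_rate
V = 5.04 g * 54 cm^3/g = 272.1600 cm^3

272.1600 cm^3


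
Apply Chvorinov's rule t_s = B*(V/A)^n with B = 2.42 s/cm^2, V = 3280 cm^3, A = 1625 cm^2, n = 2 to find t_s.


Formula: t_s = B * (V/A)^n  (Chvorinov's rule, n=2)
Modulus M = V/A = 3280/1625 = 2.018462 cm
M^2 = 2.018462^2 = 4.074189 cm^2
t_s = 2.42 * 4.074189 = 9.8595 s


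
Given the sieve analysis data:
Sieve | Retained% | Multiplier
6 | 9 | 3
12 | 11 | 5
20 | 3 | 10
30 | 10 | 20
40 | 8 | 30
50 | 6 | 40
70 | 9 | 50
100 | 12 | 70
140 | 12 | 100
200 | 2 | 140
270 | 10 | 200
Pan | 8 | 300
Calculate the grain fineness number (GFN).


Formula: GFN = sum(pct * multiplier) / sum(pct)
sum(pct * multiplier) = 7962
sum(pct) = 100
GFN = 7962 / 100 = 79.62

Answer: 79.62


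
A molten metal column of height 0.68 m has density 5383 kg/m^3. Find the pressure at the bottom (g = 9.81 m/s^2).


Formula: P = rho * g * h
rho * g = 5383 * 9.81 = 52807.23 N/m^3
P = 52807.23 * 0.68 = 35908.9164 Pa

Answer: 35908.9164 Pa


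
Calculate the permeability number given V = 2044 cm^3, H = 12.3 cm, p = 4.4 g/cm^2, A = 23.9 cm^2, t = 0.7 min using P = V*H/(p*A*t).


Formula: Permeability Number P = (V * H) / (p * A * t)
Numerator: V * H = 2044 * 12.3 = 25141.2
Denominator: p * A * t = 4.4 * 23.9 * 0.7 = 73.612
P = 25141.2 / 73.612 = 341.5367

Final answer: 341.5367


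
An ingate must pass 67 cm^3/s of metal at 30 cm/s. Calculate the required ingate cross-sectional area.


Formula: A_ingate = Q / v  (continuity equation)
A = 67 cm^3/s / 30 cm/s = 2.2333 cm^2

2.2333 cm^2


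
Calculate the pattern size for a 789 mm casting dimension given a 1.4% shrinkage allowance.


Formula: L_pattern = L_casting * (1 + shrinkage_rate/100)
Shrinkage factor = 1 + 1.4/100 = 1.014
L_pattern = 789 mm * 1.014 = 800.0460 mm

Final answer: 800.0460 mm


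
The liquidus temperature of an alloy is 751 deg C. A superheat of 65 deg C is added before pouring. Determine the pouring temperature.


Formula: T_pour = T_melt + Superheat
T_pour = 751 + 65 = 816 deg C

816 deg C


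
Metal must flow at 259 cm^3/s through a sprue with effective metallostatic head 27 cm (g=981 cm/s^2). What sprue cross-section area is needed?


Formula: v = sqrt(2*g*h), A = Q/v
Velocity: v = sqrt(2 * 981 * 27) = sqrt(52974) = 230.1608 cm/s
Sprue area: A = Q / v = 259 / 230.1608 = 1.1253 cm^2

1.1253 cm^2


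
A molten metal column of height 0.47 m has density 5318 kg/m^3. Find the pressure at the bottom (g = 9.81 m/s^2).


Formula: P = rho * g * h
rho * g = 5318 * 9.81 = 52169.58 N/m^3
P = 52169.58 * 0.47 = 24519.7026 Pa

24519.7026 Pa


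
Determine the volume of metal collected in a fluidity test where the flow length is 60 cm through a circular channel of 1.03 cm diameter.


Formula: V = pi * (d/2)^2 * L  (cylinder volume)
Radius = 1.03/2 = 0.515 cm
V = pi * 0.515^2 * 60 = 49.9937 cm^3

49.9937 cm^3


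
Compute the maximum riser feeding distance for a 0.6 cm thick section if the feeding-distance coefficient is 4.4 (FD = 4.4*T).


Formula: FD = 4.4 * T  (riser feeding-distance rule)
FD = 4.4 * 0.6 cm = 2.6400 cm


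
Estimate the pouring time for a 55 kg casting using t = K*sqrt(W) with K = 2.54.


Formula: t = K * sqrt(W)
sqrt(W) = sqrt(55) = 7.41620
t = 2.54 * 7.41620 = 18.8371 s

Answer: 18.8371 s


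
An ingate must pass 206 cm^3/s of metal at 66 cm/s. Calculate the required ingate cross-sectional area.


Formula: A_ingate = Q / v  (continuity equation)
A = 206 cm^3/s / 66 cm/s = 3.1212 cm^2


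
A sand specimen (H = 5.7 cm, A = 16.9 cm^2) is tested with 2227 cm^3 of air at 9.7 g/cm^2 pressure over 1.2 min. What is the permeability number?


Formula: Permeability Number P = (V * H) / (p * A * t)
Numerator: V * H = 2227 * 5.7 = 12693.9
Denominator: p * A * t = 9.7 * 16.9 * 1.2 = 196.716
P = 12693.9 / 196.716 = 64.5291

64.5291


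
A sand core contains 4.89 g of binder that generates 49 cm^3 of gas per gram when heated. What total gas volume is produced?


Formula: V_gas = W_binder * gas_evolution_rate
V = 4.89 g * 49 cm^3/g = 239.6100 cm^3

Answer: 239.6100 cm^3


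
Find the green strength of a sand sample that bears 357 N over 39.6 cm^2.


Formula: Compressive Strength = Force / Area
Strength = 357 N / 39.6 cm^2 = 9.0152 N/cm^2

Final answer: 9.0152 N/cm^2


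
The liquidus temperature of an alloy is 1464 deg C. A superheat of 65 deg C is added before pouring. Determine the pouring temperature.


Formula: T_pour = T_melt + Superheat
T_pour = 1464 + 65 = 1529 deg C

Final answer: 1529 deg C


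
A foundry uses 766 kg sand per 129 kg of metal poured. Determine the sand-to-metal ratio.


Formula: Sand-to-Metal Ratio = W_sand / W_metal
Ratio = 766 kg / 129 kg = 5.9380

Answer: 5.9380


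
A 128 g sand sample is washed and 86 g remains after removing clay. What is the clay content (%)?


Formula: Clay% = (W_total - W_washed) / W_total * 100
Clay mass = 128 - 86 = 42 g
Clay% = 42 / 128 * 100 = 32.8125%


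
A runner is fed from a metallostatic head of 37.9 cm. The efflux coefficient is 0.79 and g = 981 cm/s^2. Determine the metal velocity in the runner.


Formula: v = Cd * sqrt(2 * g * h)  (Torricelli with discharge coefficient)
2*g*h = 2 * 981 * 37.9 = 74359.8 cm^2/s^2
sqrt(74359.8) = 272.68993 cm/s
v = 0.79 * 272.68993 = 215.4250 cm/s

215.4250 cm/s


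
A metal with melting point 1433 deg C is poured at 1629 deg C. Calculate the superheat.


Formula: Superheat = T_pour - T_melt
Superheat = 1629 - 1433 = 196 deg C

Final answer: 196 deg C


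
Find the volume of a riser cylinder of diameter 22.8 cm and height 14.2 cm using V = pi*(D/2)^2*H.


Formula: V = pi * (D/2)^2 * H  (cylinder volume)
Radius = D/2 = 22.8/2 = 11.4 cm
V = pi * 11.4^2 * 14.2 = 5797.5956 cm^3

Answer: 5797.5956 cm^3


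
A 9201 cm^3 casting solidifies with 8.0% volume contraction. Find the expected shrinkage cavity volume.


Formula: V_shrink = V_casting * shrinkage_pct / 100
V_shrink = 9201 cm^3 * 8.0 / 100 = 736.0800 cm^3

Final answer: 736.0800 cm^3
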